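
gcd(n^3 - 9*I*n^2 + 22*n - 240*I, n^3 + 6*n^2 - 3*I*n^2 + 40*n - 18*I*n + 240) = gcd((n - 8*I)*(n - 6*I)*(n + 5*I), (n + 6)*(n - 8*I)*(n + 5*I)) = n^2 - 3*I*n + 40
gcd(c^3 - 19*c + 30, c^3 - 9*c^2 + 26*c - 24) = c^2 - 5*c + 6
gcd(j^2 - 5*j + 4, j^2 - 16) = j - 4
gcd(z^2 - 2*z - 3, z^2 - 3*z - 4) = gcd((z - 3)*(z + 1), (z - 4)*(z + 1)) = z + 1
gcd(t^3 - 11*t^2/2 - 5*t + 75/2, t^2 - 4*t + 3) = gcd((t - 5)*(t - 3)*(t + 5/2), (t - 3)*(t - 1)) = t - 3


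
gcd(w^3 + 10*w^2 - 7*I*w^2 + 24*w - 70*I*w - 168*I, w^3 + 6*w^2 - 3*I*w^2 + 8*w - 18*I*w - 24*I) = w + 4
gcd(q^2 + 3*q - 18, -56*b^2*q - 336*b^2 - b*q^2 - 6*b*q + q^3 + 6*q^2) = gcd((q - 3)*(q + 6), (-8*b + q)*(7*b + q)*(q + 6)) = q + 6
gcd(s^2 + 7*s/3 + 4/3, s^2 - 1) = s + 1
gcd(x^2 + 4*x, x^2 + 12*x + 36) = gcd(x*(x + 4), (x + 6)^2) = 1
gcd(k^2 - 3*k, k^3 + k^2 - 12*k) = k^2 - 3*k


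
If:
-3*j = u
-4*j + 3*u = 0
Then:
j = 0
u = 0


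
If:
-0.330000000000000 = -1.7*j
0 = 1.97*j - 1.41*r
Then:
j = 0.19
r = 0.27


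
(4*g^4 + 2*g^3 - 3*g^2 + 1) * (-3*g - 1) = -12*g^5 - 10*g^4 + 7*g^3 + 3*g^2 - 3*g - 1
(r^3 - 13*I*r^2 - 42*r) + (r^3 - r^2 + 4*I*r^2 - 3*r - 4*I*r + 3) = 2*r^3 - r^2 - 9*I*r^2 - 45*r - 4*I*r + 3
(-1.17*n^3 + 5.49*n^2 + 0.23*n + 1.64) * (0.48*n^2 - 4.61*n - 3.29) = -0.5616*n^5 + 8.0289*n^4 - 21.3492*n^3 - 18.3352*n^2 - 8.3171*n - 5.3956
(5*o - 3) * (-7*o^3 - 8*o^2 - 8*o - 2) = -35*o^4 - 19*o^3 - 16*o^2 + 14*o + 6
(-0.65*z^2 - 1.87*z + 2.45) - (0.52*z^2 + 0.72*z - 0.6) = -1.17*z^2 - 2.59*z + 3.05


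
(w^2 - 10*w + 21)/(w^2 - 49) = (w - 3)/(w + 7)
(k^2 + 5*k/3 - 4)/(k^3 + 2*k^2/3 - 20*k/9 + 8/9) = 3*(3*k^2 + 5*k - 12)/(9*k^3 + 6*k^2 - 20*k + 8)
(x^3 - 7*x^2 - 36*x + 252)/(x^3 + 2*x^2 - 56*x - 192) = (x^2 - 13*x + 42)/(x^2 - 4*x - 32)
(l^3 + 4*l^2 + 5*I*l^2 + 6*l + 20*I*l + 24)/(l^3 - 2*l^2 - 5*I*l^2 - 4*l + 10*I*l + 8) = (l^2 + l*(4 + 6*I) + 24*I)/(l^2 + l*(-2 - 4*I) + 8*I)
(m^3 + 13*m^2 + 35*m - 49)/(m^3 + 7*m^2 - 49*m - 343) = (m - 1)/(m - 7)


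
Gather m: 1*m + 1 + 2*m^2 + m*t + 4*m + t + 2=2*m^2 + m*(t + 5) + t + 3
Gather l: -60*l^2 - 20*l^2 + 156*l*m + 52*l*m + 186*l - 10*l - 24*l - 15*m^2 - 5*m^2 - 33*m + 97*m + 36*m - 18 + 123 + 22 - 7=-80*l^2 + l*(208*m + 152) - 20*m^2 + 100*m + 120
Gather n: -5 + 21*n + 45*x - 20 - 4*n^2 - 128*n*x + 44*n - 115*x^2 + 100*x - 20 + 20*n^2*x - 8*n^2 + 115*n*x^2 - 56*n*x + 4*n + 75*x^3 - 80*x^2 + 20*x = n^2*(20*x - 12) + n*(115*x^2 - 184*x + 69) + 75*x^3 - 195*x^2 + 165*x - 45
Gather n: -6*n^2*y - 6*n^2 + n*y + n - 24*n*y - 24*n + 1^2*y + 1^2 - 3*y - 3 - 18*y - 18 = n^2*(-6*y - 6) + n*(-23*y - 23) - 20*y - 20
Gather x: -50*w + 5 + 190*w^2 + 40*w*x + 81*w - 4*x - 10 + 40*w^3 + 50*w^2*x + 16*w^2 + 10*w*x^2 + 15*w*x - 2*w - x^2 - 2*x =40*w^3 + 206*w^2 + 29*w + x^2*(10*w - 1) + x*(50*w^2 + 55*w - 6) - 5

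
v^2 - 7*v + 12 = (v - 4)*(v - 3)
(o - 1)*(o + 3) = o^2 + 2*o - 3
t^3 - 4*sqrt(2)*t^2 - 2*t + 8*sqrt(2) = (t - 4*sqrt(2))*(t - sqrt(2))*(t + sqrt(2))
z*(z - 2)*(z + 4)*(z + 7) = z^4 + 9*z^3 + 6*z^2 - 56*z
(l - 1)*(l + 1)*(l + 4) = l^3 + 4*l^2 - l - 4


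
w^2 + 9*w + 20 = (w + 4)*(w + 5)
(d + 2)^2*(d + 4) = d^3 + 8*d^2 + 20*d + 16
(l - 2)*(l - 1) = l^2 - 3*l + 2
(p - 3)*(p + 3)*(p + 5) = p^3 + 5*p^2 - 9*p - 45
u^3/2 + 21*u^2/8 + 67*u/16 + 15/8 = (u/2 + 1)*(u + 3/4)*(u + 5/2)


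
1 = 1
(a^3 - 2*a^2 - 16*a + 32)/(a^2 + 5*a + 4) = (a^2 - 6*a + 8)/(a + 1)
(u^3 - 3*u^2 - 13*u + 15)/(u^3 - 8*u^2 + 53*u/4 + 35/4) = 4*(u^2 + 2*u - 3)/(4*u^2 - 12*u - 7)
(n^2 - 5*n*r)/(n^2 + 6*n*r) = (n - 5*r)/(n + 6*r)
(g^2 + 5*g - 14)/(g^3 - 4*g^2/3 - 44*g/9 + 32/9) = 9*(g^2 + 5*g - 14)/(9*g^3 - 12*g^2 - 44*g + 32)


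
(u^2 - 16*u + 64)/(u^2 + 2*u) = (u^2 - 16*u + 64)/(u*(u + 2))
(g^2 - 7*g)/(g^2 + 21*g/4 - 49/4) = 4*g*(g - 7)/(4*g^2 + 21*g - 49)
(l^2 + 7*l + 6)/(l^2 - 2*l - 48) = (l + 1)/(l - 8)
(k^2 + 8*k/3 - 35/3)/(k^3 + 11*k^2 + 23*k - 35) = (k - 7/3)/(k^2 + 6*k - 7)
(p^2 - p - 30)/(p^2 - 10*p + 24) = (p + 5)/(p - 4)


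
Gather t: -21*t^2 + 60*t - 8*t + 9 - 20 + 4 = -21*t^2 + 52*t - 7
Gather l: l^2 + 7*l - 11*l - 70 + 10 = l^2 - 4*l - 60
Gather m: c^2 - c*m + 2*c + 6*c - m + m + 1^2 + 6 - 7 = c^2 - c*m + 8*c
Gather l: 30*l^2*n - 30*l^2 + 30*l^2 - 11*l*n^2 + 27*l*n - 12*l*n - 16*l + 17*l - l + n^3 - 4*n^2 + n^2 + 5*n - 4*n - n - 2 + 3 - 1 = 30*l^2*n + l*(-11*n^2 + 15*n) + n^3 - 3*n^2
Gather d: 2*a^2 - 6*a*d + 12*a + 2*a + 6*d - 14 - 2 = 2*a^2 + 14*a + d*(6 - 6*a) - 16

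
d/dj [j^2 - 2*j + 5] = 2*j - 2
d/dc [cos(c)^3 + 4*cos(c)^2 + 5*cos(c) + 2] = (3*sin(c)^2 - 8*cos(c) - 8)*sin(c)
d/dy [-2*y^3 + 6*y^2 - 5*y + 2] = -6*y^2 + 12*y - 5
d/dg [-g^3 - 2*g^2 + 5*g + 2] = -3*g^2 - 4*g + 5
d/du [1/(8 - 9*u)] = 9/(9*u - 8)^2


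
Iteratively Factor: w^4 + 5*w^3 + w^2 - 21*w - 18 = (w + 3)*(w^3 + 2*w^2 - 5*w - 6) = (w + 1)*(w + 3)*(w^2 + w - 6) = (w - 2)*(w + 1)*(w + 3)*(w + 3)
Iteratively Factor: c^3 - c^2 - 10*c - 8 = (c + 1)*(c^2 - 2*c - 8) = (c - 4)*(c + 1)*(c + 2)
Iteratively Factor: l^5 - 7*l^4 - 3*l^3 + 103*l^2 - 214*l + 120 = (l - 1)*(l^4 - 6*l^3 - 9*l^2 + 94*l - 120) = (l - 5)*(l - 1)*(l^3 - l^2 - 14*l + 24) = (l - 5)*(l - 1)*(l + 4)*(l^2 - 5*l + 6) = (l - 5)*(l - 3)*(l - 1)*(l + 4)*(l - 2)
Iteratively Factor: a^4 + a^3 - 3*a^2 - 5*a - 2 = (a - 2)*(a^3 + 3*a^2 + 3*a + 1) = (a - 2)*(a + 1)*(a^2 + 2*a + 1) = (a - 2)*(a + 1)^2*(a + 1)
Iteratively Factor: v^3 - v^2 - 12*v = (v + 3)*(v^2 - 4*v) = (v - 4)*(v + 3)*(v)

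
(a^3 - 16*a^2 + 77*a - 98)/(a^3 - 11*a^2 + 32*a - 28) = (a - 7)/(a - 2)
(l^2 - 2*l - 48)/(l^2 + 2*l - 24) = (l - 8)/(l - 4)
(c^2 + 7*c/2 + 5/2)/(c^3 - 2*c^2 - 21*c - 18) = (c + 5/2)/(c^2 - 3*c - 18)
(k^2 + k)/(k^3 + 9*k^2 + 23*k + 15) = k/(k^2 + 8*k + 15)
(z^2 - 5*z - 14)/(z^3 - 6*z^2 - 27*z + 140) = (z + 2)/(z^2 + z - 20)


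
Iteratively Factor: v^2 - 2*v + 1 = (v - 1)*(v - 1)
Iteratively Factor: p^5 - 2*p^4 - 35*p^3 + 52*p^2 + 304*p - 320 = (p - 5)*(p^4 + 3*p^3 - 20*p^2 - 48*p + 64) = (p - 5)*(p - 4)*(p^3 + 7*p^2 + 8*p - 16) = (p - 5)*(p - 4)*(p + 4)*(p^2 + 3*p - 4) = (p - 5)*(p - 4)*(p - 1)*(p + 4)*(p + 4)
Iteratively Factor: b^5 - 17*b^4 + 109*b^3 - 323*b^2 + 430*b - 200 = (b - 1)*(b^4 - 16*b^3 + 93*b^2 - 230*b + 200) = (b - 2)*(b - 1)*(b^3 - 14*b^2 + 65*b - 100) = (b - 4)*(b - 2)*(b - 1)*(b^2 - 10*b + 25) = (b - 5)*(b - 4)*(b - 2)*(b - 1)*(b - 5)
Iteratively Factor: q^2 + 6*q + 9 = (q + 3)*(q + 3)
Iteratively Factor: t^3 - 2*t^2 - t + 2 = (t - 1)*(t^2 - t - 2) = (t - 2)*(t - 1)*(t + 1)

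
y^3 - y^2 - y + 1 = (y - 1)^2*(y + 1)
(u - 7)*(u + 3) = u^2 - 4*u - 21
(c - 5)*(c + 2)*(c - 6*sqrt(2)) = c^3 - 6*sqrt(2)*c^2 - 3*c^2 - 10*c + 18*sqrt(2)*c + 60*sqrt(2)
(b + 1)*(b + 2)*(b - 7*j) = b^3 - 7*b^2*j + 3*b^2 - 21*b*j + 2*b - 14*j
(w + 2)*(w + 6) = w^2 + 8*w + 12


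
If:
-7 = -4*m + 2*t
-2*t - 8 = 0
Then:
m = -1/4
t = -4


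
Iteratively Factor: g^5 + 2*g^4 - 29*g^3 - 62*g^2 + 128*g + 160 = (g - 2)*(g^4 + 4*g^3 - 21*g^2 - 104*g - 80) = (g - 2)*(g + 1)*(g^3 + 3*g^2 - 24*g - 80) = (g - 5)*(g - 2)*(g + 1)*(g^2 + 8*g + 16) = (g - 5)*(g - 2)*(g + 1)*(g + 4)*(g + 4)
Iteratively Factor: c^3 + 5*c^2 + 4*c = (c + 1)*(c^2 + 4*c) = (c + 1)*(c + 4)*(c)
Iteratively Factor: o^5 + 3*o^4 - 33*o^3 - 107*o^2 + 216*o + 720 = (o - 5)*(o^4 + 8*o^3 + 7*o^2 - 72*o - 144) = (o - 5)*(o - 3)*(o^3 + 11*o^2 + 40*o + 48) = (o - 5)*(o - 3)*(o + 3)*(o^2 + 8*o + 16) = (o - 5)*(o - 3)*(o + 3)*(o + 4)*(o + 4)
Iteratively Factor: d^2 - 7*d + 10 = (d - 2)*(d - 5)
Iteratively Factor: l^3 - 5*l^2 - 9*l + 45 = (l + 3)*(l^2 - 8*l + 15) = (l - 5)*(l + 3)*(l - 3)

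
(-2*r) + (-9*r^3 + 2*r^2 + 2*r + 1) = -9*r^3 + 2*r^2 + 1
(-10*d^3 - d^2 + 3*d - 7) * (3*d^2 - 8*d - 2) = -30*d^5 + 77*d^4 + 37*d^3 - 43*d^2 + 50*d + 14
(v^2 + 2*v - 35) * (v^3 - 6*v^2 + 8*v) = v^5 - 4*v^4 - 39*v^3 + 226*v^2 - 280*v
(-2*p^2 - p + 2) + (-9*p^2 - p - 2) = -11*p^2 - 2*p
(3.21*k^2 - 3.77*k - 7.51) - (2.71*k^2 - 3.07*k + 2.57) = 0.5*k^2 - 0.7*k - 10.08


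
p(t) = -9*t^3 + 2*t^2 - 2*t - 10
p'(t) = -27*t^2 + 4*t - 2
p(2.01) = -79.03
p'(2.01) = -103.04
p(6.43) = -2332.80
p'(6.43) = -1092.59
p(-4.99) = 1168.04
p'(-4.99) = -694.26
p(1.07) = -20.88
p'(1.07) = -28.63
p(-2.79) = 206.61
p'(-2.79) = -223.33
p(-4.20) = 700.47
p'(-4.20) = -495.08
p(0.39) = -11.01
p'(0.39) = -4.55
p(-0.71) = -4.35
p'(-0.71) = -18.45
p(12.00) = -15298.00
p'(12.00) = -3842.00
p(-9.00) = 6731.00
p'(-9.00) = -2225.00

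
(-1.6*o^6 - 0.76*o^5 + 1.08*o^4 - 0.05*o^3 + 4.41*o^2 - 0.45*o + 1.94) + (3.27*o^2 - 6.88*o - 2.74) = -1.6*o^6 - 0.76*o^5 + 1.08*o^4 - 0.05*o^3 + 7.68*o^2 - 7.33*o - 0.8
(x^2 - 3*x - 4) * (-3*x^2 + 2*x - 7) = -3*x^4 + 11*x^3 - x^2 + 13*x + 28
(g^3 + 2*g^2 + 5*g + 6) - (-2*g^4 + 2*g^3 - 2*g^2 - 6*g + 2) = 2*g^4 - g^3 + 4*g^2 + 11*g + 4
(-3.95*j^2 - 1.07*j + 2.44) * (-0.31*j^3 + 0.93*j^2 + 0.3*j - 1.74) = 1.2245*j^5 - 3.3418*j^4 - 2.9365*j^3 + 8.8212*j^2 + 2.5938*j - 4.2456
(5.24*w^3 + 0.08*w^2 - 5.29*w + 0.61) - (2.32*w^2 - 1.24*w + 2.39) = 5.24*w^3 - 2.24*w^2 - 4.05*w - 1.78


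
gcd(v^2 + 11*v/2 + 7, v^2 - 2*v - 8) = v + 2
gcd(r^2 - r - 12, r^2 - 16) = r - 4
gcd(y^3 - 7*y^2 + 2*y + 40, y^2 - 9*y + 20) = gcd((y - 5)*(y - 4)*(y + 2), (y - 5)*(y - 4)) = y^2 - 9*y + 20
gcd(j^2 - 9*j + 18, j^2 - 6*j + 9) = j - 3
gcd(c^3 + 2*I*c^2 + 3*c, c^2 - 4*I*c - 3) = c - I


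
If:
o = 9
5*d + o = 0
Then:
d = -9/5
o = 9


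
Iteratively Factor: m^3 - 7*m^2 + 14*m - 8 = (m - 1)*(m^2 - 6*m + 8) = (m - 4)*(m - 1)*(m - 2)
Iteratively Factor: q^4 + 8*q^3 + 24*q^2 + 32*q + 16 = (q + 2)*(q^3 + 6*q^2 + 12*q + 8) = (q + 2)^2*(q^2 + 4*q + 4) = (q + 2)^3*(q + 2)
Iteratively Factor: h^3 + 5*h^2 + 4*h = (h + 4)*(h^2 + h) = (h + 1)*(h + 4)*(h)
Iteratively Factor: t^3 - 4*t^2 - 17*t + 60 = (t + 4)*(t^2 - 8*t + 15) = (t - 3)*(t + 4)*(t - 5)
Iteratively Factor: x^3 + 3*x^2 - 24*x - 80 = (x + 4)*(x^2 - x - 20) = (x - 5)*(x + 4)*(x + 4)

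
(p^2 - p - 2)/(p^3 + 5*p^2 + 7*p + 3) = (p - 2)/(p^2 + 4*p + 3)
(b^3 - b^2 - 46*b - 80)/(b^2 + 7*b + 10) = b - 8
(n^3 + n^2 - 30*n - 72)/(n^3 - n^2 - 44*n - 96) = (n - 6)/(n - 8)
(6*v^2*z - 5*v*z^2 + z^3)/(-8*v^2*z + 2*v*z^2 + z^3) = (-3*v + z)/(4*v + z)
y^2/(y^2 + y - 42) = y^2/(y^2 + y - 42)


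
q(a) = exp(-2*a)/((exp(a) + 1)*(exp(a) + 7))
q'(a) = -2*exp(-2*a)/((exp(a) + 1)*(exp(a) + 7)) - exp(-a)/((exp(a) + 1)*(exp(a) + 7)^2) - exp(-a)/((exp(a) + 1)^2*(exp(a) + 7)) = 2*(-2*exp(2*a) - 12*exp(a) - 7)*exp(-2*a)/(exp(4*a) + 16*exp(3*a) + 78*exp(2*a) + 112*exp(a) + 49)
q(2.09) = 0.00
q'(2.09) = -0.00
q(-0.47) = 0.21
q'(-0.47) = -0.51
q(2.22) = 0.00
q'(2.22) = -0.00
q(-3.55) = 167.62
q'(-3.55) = -340.60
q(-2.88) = 42.58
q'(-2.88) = -87.77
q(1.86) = 0.00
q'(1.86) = -0.00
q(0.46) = 0.02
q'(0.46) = -0.05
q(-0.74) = 0.40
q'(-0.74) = -0.95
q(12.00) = 0.00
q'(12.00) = 0.00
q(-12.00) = 3784133732.22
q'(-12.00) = -7568294036.32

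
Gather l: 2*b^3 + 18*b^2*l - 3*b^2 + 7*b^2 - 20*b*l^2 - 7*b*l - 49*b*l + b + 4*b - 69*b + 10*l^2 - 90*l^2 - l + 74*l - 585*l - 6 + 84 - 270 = 2*b^3 + 4*b^2 - 64*b + l^2*(-20*b - 80) + l*(18*b^2 - 56*b - 512) - 192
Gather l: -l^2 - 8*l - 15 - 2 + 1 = -l^2 - 8*l - 16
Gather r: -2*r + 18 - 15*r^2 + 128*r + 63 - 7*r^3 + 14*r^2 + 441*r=-7*r^3 - r^2 + 567*r + 81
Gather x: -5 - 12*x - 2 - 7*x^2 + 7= -7*x^2 - 12*x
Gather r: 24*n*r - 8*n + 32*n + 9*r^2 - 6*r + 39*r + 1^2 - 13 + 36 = 24*n + 9*r^2 + r*(24*n + 33) + 24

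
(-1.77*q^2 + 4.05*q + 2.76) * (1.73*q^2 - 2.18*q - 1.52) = -3.0621*q^4 + 10.8651*q^3 - 1.3638*q^2 - 12.1728*q - 4.1952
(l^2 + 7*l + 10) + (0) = l^2 + 7*l + 10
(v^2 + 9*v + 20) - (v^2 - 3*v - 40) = 12*v + 60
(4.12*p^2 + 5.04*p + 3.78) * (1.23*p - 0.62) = 5.0676*p^3 + 3.6448*p^2 + 1.5246*p - 2.3436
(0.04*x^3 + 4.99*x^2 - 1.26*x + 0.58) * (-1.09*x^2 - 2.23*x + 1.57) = -0.0436*x^5 - 5.5283*x^4 - 9.6915*x^3 + 10.0119*x^2 - 3.2716*x + 0.9106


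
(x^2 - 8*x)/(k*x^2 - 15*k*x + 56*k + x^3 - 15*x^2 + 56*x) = x/(k*x - 7*k + x^2 - 7*x)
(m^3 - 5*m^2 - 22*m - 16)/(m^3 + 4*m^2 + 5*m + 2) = (m - 8)/(m + 1)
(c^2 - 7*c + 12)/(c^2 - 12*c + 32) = (c - 3)/(c - 8)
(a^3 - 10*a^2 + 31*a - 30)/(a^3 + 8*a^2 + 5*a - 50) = (a^2 - 8*a + 15)/(a^2 + 10*a + 25)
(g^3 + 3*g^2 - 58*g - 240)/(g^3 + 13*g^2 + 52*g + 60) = (g - 8)/(g + 2)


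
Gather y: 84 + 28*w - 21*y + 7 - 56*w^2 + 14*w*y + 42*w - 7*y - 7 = -56*w^2 + 70*w + y*(14*w - 28) + 84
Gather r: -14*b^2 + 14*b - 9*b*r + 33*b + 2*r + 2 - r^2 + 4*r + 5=-14*b^2 + 47*b - r^2 + r*(6 - 9*b) + 7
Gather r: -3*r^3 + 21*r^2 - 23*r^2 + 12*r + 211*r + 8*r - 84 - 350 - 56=-3*r^3 - 2*r^2 + 231*r - 490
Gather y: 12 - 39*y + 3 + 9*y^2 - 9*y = 9*y^2 - 48*y + 15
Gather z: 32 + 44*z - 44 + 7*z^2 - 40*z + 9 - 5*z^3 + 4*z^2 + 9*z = -5*z^3 + 11*z^2 + 13*z - 3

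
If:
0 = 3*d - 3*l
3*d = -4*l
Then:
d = 0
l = 0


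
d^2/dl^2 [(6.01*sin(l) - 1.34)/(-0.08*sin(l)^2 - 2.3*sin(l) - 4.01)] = (0.0384639999999999*sin(l)^5 - 1.140144*sin(l)^4 - 12.384656*sin(l)^3 - 60.747886*sin(l)^2 + 122.047629*sin(l) + 124.177916)/(0.08*sin(l)^2 + 2.3*sin(l) + 4.01)^3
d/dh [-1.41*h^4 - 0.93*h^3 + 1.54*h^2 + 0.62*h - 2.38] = -5.64*h^3 - 2.79*h^2 + 3.08*h + 0.62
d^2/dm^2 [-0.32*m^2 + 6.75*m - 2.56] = -0.640000000000000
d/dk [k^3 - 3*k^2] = 3*k*(k - 2)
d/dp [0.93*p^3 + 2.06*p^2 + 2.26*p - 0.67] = 2.79*p^2 + 4.12*p + 2.26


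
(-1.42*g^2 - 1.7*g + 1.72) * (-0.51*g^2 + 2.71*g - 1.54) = 0.7242*g^4 - 2.9812*g^3 - 3.2974*g^2 + 7.2792*g - 2.6488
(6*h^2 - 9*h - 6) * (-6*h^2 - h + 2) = -36*h^4 + 48*h^3 + 57*h^2 - 12*h - 12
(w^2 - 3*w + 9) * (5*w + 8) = 5*w^3 - 7*w^2 + 21*w + 72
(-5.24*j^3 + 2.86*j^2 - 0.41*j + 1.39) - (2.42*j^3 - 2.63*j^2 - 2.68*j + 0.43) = -7.66*j^3 + 5.49*j^2 + 2.27*j + 0.96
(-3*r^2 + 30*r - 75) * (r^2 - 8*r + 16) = -3*r^4 + 54*r^3 - 363*r^2 + 1080*r - 1200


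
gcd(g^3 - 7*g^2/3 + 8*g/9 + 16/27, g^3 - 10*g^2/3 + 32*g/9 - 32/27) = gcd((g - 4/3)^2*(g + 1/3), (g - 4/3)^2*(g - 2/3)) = g^2 - 8*g/3 + 16/9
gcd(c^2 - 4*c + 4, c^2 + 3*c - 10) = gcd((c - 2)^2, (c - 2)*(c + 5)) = c - 2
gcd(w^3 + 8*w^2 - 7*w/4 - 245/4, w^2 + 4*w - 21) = w + 7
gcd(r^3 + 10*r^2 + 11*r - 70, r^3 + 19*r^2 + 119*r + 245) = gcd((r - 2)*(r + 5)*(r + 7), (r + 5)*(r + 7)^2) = r^2 + 12*r + 35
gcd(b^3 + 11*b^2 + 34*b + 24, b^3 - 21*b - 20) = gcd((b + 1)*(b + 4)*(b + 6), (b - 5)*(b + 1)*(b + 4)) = b^2 + 5*b + 4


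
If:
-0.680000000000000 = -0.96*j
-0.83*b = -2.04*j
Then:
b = 1.74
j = 0.71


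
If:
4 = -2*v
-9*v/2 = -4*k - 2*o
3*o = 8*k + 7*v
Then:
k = 1/28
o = -32/7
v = -2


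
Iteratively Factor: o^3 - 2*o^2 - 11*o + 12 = (o + 3)*(o^2 - 5*o + 4) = (o - 4)*(o + 3)*(o - 1)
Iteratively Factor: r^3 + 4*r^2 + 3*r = (r + 1)*(r^2 + 3*r) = (r + 1)*(r + 3)*(r)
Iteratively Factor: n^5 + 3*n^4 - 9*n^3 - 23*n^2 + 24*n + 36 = (n + 3)*(n^4 - 9*n^2 + 4*n + 12) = (n + 3)^2*(n^3 - 3*n^2 + 4) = (n - 2)*(n + 3)^2*(n^2 - n - 2) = (n - 2)*(n + 1)*(n + 3)^2*(n - 2)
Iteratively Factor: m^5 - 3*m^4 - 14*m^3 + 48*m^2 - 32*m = (m - 1)*(m^4 - 2*m^3 - 16*m^2 + 32*m) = m*(m - 1)*(m^3 - 2*m^2 - 16*m + 32) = m*(m - 2)*(m - 1)*(m^2 - 16) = m*(m - 4)*(m - 2)*(m - 1)*(m + 4)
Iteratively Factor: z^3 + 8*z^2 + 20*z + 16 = (z + 2)*(z^2 + 6*z + 8) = (z + 2)^2*(z + 4)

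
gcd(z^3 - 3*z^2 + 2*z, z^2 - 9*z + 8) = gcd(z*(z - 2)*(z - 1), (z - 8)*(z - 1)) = z - 1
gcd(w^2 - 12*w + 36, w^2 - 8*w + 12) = w - 6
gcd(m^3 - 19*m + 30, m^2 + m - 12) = m - 3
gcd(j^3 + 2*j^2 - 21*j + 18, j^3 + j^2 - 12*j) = j - 3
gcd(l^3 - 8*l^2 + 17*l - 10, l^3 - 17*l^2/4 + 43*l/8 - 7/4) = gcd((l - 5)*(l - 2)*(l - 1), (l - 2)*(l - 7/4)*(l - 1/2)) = l - 2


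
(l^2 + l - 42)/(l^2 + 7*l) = (l - 6)/l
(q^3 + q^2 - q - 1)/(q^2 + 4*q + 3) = (q^2 - 1)/(q + 3)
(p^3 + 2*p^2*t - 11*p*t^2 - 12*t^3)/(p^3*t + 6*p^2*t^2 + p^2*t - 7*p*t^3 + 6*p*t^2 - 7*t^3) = (p^3 + 2*p^2*t - 11*p*t^2 - 12*t^3)/(t*(p^3 + 6*p^2*t + p^2 - 7*p*t^2 + 6*p*t - 7*t^2))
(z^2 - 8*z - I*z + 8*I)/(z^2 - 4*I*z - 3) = (z - 8)/(z - 3*I)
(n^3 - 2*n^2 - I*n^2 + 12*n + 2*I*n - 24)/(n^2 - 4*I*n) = n - 2 + 3*I - 6*I/n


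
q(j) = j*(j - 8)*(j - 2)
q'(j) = j*(j - 8) + j*(j - 2) + (j - 8)*(j - 2)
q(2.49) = -6.72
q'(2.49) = -15.20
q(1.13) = 6.75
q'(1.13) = -2.77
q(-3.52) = -223.84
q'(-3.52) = 123.57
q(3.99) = -31.84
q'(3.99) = -16.04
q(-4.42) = -352.43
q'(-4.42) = 163.01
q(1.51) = 4.80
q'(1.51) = -7.36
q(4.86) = -43.64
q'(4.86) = -10.34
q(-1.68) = -59.85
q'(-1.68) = 58.07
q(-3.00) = -165.00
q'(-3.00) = 103.00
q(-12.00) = -3360.00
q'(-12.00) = 688.00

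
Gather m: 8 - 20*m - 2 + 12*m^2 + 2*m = 12*m^2 - 18*m + 6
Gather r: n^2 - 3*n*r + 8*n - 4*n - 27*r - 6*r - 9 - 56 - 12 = n^2 + 4*n + r*(-3*n - 33) - 77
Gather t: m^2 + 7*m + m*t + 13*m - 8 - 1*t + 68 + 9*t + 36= m^2 + 20*m + t*(m + 8) + 96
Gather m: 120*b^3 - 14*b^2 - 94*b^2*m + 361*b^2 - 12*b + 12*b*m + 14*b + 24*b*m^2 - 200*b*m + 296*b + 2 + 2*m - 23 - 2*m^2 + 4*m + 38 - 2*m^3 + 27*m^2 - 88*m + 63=120*b^3 + 347*b^2 + 298*b - 2*m^3 + m^2*(24*b + 25) + m*(-94*b^2 - 188*b - 82) + 80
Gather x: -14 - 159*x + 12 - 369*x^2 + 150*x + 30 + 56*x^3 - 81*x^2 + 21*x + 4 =56*x^3 - 450*x^2 + 12*x + 32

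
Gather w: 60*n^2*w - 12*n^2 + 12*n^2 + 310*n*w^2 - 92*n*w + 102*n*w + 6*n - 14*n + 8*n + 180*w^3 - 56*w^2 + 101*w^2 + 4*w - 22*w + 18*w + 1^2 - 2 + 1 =180*w^3 + w^2*(310*n + 45) + w*(60*n^2 + 10*n)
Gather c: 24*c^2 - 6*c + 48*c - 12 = 24*c^2 + 42*c - 12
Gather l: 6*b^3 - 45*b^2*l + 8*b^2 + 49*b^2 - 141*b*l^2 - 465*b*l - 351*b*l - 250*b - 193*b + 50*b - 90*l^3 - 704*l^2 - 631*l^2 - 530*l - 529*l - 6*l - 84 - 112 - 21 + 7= 6*b^3 + 57*b^2 - 393*b - 90*l^3 + l^2*(-141*b - 1335) + l*(-45*b^2 - 816*b - 1065) - 210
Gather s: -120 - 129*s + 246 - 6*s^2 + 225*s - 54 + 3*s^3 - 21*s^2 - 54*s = 3*s^3 - 27*s^2 + 42*s + 72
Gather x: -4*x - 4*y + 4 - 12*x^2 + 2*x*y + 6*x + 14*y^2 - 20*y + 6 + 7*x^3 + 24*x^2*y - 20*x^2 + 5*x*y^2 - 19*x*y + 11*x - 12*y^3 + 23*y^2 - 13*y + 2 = 7*x^3 + x^2*(24*y - 32) + x*(5*y^2 - 17*y + 13) - 12*y^3 + 37*y^2 - 37*y + 12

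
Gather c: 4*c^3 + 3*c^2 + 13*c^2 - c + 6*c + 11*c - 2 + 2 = 4*c^3 + 16*c^2 + 16*c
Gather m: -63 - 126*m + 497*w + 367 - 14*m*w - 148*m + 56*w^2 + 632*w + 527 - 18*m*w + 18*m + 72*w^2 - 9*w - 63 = m*(-32*w - 256) + 128*w^2 + 1120*w + 768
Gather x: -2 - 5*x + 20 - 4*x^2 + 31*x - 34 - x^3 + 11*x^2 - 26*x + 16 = -x^3 + 7*x^2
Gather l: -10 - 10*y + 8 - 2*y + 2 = -12*y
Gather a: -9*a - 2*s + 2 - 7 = -9*a - 2*s - 5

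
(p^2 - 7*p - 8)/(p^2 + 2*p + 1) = (p - 8)/(p + 1)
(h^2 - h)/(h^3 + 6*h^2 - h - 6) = h/(h^2 + 7*h + 6)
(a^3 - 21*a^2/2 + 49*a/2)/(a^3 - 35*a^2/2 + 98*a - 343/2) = a/(a - 7)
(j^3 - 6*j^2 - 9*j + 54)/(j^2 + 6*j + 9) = (j^2 - 9*j + 18)/(j + 3)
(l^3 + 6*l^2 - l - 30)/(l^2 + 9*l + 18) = (l^2 + 3*l - 10)/(l + 6)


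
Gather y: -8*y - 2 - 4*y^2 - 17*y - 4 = -4*y^2 - 25*y - 6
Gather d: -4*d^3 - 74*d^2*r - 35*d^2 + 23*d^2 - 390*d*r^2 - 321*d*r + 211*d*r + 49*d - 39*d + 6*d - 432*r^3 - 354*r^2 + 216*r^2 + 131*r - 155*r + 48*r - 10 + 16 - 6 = -4*d^3 + d^2*(-74*r - 12) + d*(-390*r^2 - 110*r + 16) - 432*r^3 - 138*r^2 + 24*r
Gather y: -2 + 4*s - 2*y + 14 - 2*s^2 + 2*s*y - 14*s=-2*s^2 - 10*s + y*(2*s - 2) + 12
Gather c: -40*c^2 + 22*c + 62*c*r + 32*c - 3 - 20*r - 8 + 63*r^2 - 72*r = -40*c^2 + c*(62*r + 54) + 63*r^2 - 92*r - 11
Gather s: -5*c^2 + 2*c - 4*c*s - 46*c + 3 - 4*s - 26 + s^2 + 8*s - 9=-5*c^2 - 44*c + s^2 + s*(4 - 4*c) - 32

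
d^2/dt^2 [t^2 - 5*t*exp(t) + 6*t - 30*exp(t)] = -5*t*exp(t) - 40*exp(t) + 2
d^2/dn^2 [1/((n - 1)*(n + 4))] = 2*((n - 1)^2 + (n - 1)*(n + 4) + (n + 4)^2)/((n - 1)^3*(n + 4)^3)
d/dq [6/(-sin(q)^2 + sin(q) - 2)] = 6*(2*sin(q) - 1)*cos(q)/(sin(q)^2 - sin(q) + 2)^2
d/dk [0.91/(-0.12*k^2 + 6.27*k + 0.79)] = (0.2184*k - 5.7057)/(-0.12*k^2 + 6.27*k + 0.79)^2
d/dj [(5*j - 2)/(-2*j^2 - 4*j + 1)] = (10*j^2 - 8*j - 3)/(4*j^4 + 16*j^3 + 12*j^2 - 8*j + 1)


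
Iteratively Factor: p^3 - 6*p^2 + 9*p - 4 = (p - 4)*(p^2 - 2*p + 1) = (p - 4)*(p - 1)*(p - 1)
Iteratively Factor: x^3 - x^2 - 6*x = (x + 2)*(x^2 - 3*x) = (x - 3)*(x + 2)*(x)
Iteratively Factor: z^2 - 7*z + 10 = (z - 5)*(z - 2)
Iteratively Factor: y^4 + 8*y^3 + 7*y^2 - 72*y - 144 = (y + 4)*(y^3 + 4*y^2 - 9*y - 36) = (y - 3)*(y + 4)*(y^2 + 7*y + 12) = (y - 3)*(y + 3)*(y + 4)*(y + 4)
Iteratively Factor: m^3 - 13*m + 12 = (m - 3)*(m^2 + 3*m - 4) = (m - 3)*(m - 1)*(m + 4)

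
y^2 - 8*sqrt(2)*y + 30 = (y - 5*sqrt(2))*(y - 3*sqrt(2))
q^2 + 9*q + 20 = (q + 4)*(q + 5)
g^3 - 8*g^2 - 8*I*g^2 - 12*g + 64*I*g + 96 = (g - 8)*(g - 6*I)*(g - 2*I)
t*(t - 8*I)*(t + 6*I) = t^3 - 2*I*t^2 + 48*t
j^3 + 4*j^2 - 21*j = j*(j - 3)*(j + 7)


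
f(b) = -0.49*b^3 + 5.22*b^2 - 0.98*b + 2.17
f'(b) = -1.47*b^2 + 10.44*b - 0.98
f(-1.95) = 27.56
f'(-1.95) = -26.93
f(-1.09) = 10.07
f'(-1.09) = -14.11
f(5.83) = 76.78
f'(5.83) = 9.92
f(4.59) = 60.26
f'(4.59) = 15.97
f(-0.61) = 4.82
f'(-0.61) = -7.90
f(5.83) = 76.78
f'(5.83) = 9.92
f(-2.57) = 47.48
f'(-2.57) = -37.52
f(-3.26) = 77.82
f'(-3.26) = -50.64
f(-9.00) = 791.02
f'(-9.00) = -214.01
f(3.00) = 32.98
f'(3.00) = 17.11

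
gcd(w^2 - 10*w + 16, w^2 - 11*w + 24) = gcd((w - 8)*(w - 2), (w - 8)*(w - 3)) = w - 8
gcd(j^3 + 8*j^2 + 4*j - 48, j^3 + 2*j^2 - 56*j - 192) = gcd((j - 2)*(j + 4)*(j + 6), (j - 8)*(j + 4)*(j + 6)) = j^2 + 10*j + 24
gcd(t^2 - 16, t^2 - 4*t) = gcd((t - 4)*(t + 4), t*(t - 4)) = t - 4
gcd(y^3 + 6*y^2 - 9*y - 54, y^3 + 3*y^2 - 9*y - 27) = y^2 - 9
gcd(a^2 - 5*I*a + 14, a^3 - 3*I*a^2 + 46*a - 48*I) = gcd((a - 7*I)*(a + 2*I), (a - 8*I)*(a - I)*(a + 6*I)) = 1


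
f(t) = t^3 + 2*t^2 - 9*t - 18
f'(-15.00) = 606.00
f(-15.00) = -2808.00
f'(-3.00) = 6.00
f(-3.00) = 0.00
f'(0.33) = -7.35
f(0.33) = -20.72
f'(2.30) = 16.07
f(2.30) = -15.95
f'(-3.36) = 11.43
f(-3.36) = -3.11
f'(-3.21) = 9.07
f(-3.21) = -1.58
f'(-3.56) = 14.78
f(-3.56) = -5.73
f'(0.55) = -5.89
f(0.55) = -22.18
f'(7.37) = 183.43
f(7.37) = 424.62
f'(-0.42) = -10.15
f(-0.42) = -13.94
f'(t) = 3*t^2 + 4*t - 9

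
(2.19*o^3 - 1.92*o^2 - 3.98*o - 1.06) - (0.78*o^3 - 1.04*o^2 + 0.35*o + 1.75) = 1.41*o^3 - 0.88*o^2 - 4.33*o - 2.81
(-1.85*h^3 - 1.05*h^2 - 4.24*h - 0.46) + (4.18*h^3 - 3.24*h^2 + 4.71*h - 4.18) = 2.33*h^3 - 4.29*h^2 + 0.47*h - 4.64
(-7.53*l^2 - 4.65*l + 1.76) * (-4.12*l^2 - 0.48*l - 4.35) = 31.0236*l^4 + 22.7724*l^3 + 27.7363*l^2 + 19.3827*l - 7.656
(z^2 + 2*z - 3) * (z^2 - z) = z^4 + z^3 - 5*z^2 + 3*z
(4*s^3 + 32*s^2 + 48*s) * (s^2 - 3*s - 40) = 4*s^5 + 20*s^4 - 208*s^3 - 1424*s^2 - 1920*s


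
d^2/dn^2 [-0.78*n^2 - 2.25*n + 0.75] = -1.56000000000000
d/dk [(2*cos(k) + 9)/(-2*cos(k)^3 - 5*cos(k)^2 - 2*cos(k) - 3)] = -8*(48*cos(k) + 16*cos(2*k) + cos(3*k) + 22)*sin(k)/(7*cos(k) + 5*cos(2*k) + cos(3*k) + 11)^2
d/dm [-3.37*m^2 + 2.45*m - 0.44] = 2.45 - 6.74*m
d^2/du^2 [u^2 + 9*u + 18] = 2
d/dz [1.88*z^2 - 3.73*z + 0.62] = 3.76*z - 3.73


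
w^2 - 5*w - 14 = (w - 7)*(w + 2)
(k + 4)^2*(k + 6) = k^3 + 14*k^2 + 64*k + 96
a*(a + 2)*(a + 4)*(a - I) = a^4 + 6*a^3 - I*a^3 + 8*a^2 - 6*I*a^2 - 8*I*a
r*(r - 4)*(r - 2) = r^3 - 6*r^2 + 8*r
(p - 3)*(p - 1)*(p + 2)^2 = p^4 - 9*p^2 - 4*p + 12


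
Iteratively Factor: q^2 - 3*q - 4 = (q - 4)*(q + 1)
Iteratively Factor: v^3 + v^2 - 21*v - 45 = (v - 5)*(v^2 + 6*v + 9) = (v - 5)*(v + 3)*(v + 3)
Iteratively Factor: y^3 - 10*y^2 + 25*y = (y - 5)*(y^2 - 5*y) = y*(y - 5)*(y - 5)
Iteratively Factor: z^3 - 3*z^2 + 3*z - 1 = (z - 1)*(z^2 - 2*z + 1) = (z - 1)^2*(z - 1)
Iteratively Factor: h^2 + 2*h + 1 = (h + 1)*(h + 1)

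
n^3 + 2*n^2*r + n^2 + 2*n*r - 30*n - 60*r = (n - 5)*(n + 6)*(n + 2*r)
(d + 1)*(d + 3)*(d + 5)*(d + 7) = d^4 + 16*d^3 + 86*d^2 + 176*d + 105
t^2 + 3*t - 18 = (t - 3)*(t + 6)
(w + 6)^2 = w^2 + 12*w + 36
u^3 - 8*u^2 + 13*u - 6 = (u - 6)*(u - 1)^2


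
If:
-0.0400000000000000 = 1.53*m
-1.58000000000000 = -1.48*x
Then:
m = -0.03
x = 1.07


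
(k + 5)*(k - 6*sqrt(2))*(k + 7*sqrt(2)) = k^3 + sqrt(2)*k^2 + 5*k^2 - 84*k + 5*sqrt(2)*k - 420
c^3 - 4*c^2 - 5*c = c*(c - 5)*(c + 1)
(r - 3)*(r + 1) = r^2 - 2*r - 3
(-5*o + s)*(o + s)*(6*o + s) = -30*o^3 - 29*o^2*s + 2*o*s^2 + s^3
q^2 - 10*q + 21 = (q - 7)*(q - 3)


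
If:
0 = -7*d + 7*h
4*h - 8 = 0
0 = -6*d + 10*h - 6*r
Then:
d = 2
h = 2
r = 4/3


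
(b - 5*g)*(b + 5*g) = b^2 - 25*g^2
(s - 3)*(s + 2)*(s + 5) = s^3 + 4*s^2 - 11*s - 30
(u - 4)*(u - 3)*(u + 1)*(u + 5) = u^4 - u^3 - 25*u^2 + 37*u + 60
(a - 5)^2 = a^2 - 10*a + 25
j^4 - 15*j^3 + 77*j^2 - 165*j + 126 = (j - 7)*(j - 3)^2*(j - 2)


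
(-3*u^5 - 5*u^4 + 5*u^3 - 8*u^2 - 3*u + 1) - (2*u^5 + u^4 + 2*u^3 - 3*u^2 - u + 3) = -5*u^5 - 6*u^4 + 3*u^3 - 5*u^2 - 2*u - 2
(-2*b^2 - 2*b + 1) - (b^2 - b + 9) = -3*b^2 - b - 8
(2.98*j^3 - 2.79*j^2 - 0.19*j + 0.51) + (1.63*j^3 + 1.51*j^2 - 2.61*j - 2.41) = 4.61*j^3 - 1.28*j^2 - 2.8*j - 1.9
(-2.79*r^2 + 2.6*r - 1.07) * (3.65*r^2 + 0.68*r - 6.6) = -10.1835*r^4 + 7.5928*r^3 + 16.2765*r^2 - 17.8876*r + 7.062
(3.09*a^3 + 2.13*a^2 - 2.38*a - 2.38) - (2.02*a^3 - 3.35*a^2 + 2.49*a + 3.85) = 1.07*a^3 + 5.48*a^2 - 4.87*a - 6.23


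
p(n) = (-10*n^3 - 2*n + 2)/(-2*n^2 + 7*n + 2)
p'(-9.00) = 4.58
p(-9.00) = -32.78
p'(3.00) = -109.20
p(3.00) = -54.80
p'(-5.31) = 4.17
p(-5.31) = -16.49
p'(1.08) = -4.46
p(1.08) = -1.77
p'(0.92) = -3.50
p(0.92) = -1.13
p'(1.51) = -8.26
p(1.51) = -4.43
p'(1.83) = -12.94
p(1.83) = -7.76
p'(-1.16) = 1.82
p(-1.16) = -2.26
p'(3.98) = -1450.20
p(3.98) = 349.52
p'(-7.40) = 4.46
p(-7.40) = -25.54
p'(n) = (4*n - 7)*(-10*n^3 - 2*n + 2)/(-2*n^2 + 7*n + 2)^2 + (-30*n^2 - 2)/(-2*n^2 + 7*n + 2)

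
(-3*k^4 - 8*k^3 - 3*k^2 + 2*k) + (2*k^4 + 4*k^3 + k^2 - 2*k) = -k^4 - 4*k^3 - 2*k^2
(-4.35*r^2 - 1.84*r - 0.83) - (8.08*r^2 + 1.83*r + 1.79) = -12.43*r^2 - 3.67*r - 2.62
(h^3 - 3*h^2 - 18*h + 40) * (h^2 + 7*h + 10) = h^5 + 4*h^4 - 29*h^3 - 116*h^2 + 100*h + 400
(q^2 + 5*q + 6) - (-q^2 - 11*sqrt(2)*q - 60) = 2*q^2 + 5*q + 11*sqrt(2)*q + 66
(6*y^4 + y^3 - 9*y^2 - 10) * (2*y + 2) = 12*y^5 + 14*y^4 - 16*y^3 - 18*y^2 - 20*y - 20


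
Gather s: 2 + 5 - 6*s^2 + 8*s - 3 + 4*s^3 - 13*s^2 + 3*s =4*s^3 - 19*s^2 + 11*s + 4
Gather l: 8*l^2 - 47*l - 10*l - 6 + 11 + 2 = 8*l^2 - 57*l + 7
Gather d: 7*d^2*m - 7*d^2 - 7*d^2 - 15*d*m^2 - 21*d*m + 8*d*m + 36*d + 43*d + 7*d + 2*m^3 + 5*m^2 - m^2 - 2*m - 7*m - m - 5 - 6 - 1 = d^2*(7*m - 14) + d*(-15*m^2 - 13*m + 86) + 2*m^3 + 4*m^2 - 10*m - 12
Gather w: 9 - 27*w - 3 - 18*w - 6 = -45*w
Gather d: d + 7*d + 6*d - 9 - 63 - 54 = 14*d - 126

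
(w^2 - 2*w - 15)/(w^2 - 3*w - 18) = (w - 5)/(w - 6)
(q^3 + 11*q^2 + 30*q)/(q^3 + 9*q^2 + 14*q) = (q^2 + 11*q + 30)/(q^2 + 9*q + 14)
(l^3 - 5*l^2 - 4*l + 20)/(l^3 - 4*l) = (l - 5)/l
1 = 1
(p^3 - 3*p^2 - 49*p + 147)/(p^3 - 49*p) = (p - 3)/p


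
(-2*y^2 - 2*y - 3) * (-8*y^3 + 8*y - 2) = 16*y^5 + 16*y^4 + 8*y^3 - 12*y^2 - 20*y + 6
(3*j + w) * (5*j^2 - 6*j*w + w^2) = 15*j^3 - 13*j^2*w - 3*j*w^2 + w^3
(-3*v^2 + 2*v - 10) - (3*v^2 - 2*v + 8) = -6*v^2 + 4*v - 18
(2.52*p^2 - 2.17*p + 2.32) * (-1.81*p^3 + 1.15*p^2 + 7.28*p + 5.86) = -4.5612*p^5 + 6.8257*p^4 + 11.6509*p^3 + 1.6376*p^2 + 4.1734*p + 13.5952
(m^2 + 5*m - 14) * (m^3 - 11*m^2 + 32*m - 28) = m^5 - 6*m^4 - 37*m^3 + 286*m^2 - 588*m + 392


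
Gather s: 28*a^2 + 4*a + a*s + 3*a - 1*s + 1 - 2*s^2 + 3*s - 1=28*a^2 + 7*a - 2*s^2 + s*(a + 2)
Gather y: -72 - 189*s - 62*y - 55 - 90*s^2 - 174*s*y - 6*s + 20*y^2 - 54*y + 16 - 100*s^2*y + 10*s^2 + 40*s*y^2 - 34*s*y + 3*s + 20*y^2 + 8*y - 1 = -80*s^2 - 192*s + y^2*(40*s + 40) + y*(-100*s^2 - 208*s - 108) - 112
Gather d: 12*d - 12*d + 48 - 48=0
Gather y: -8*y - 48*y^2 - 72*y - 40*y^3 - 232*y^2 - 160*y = -40*y^3 - 280*y^2 - 240*y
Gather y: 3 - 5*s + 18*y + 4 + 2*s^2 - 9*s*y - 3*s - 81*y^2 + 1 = 2*s^2 - 8*s - 81*y^2 + y*(18 - 9*s) + 8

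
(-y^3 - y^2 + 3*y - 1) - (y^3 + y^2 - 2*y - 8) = -2*y^3 - 2*y^2 + 5*y + 7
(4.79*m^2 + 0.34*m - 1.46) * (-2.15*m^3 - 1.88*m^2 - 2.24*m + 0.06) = -10.2985*m^5 - 9.7362*m^4 - 8.2298*m^3 + 2.2706*m^2 + 3.2908*m - 0.0876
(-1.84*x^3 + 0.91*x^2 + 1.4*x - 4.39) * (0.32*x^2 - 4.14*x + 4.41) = -0.5888*x^5 + 7.9088*x^4 - 11.4338*x^3 - 3.1877*x^2 + 24.3486*x - 19.3599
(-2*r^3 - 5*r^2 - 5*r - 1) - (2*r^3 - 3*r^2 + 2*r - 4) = -4*r^3 - 2*r^2 - 7*r + 3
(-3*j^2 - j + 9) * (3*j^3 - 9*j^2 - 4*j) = -9*j^5 + 24*j^4 + 48*j^3 - 77*j^2 - 36*j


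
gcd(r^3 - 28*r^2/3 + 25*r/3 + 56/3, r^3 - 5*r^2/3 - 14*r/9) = r - 7/3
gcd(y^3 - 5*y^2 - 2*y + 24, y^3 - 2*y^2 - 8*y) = y^2 - 2*y - 8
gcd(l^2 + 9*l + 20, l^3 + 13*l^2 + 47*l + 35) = l + 5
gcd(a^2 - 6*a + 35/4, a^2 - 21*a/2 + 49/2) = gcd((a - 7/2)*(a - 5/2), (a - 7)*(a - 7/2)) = a - 7/2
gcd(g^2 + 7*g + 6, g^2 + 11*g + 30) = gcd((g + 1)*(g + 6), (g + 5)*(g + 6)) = g + 6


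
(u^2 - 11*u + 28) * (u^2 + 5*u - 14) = u^4 - 6*u^3 - 41*u^2 + 294*u - 392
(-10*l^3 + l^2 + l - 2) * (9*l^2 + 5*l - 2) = -90*l^5 - 41*l^4 + 34*l^3 - 15*l^2 - 12*l + 4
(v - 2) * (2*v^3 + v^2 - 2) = 2*v^4 - 3*v^3 - 2*v^2 - 2*v + 4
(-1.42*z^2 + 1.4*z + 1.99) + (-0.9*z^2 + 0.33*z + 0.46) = -2.32*z^2 + 1.73*z + 2.45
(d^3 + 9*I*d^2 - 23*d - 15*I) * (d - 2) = d^4 - 2*d^3 + 9*I*d^3 - 23*d^2 - 18*I*d^2 + 46*d - 15*I*d + 30*I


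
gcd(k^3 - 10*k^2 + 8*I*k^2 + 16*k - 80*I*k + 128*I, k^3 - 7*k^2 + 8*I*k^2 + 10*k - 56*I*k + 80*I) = k^2 + k*(-2 + 8*I) - 16*I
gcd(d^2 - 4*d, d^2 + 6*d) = d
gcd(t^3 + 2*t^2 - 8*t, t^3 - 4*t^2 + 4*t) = t^2 - 2*t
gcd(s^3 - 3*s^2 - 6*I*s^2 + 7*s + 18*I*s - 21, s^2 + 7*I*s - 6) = s + I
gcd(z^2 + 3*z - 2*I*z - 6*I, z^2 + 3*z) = z + 3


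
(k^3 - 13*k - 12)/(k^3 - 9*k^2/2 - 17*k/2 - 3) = 2*(k^2 - k - 12)/(2*k^2 - 11*k - 6)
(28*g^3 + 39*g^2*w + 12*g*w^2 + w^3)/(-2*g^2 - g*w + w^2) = (28*g^2 + 11*g*w + w^2)/(-2*g + w)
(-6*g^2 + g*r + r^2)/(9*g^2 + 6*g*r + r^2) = (-2*g + r)/(3*g + r)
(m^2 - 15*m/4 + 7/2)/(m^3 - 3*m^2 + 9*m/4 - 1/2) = (4*m - 7)/(4*m^2 - 4*m + 1)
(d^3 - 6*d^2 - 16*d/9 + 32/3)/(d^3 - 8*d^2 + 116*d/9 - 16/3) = (3*d + 4)/(3*d - 2)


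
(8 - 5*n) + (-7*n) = 8 - 12*n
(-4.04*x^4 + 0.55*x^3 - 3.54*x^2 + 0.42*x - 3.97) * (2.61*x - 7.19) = -10.5444*x^5 + 30.4831*x^4 - 13.1939*x^3 + 26.5488*x^2 - 13.3815*x + 28.5443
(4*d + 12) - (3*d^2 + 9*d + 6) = -3*d^2 - 5*d + 6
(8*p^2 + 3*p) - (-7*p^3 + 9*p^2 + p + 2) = 7*p^3 - p^2 + 2*p - 2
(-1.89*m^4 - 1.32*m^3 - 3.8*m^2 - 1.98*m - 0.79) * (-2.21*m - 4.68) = 4.1769*m^5 + 11.7624*m^4 + 14.5756*m^3 + 22.1598*m^2 + 11.0123*m + 3.6972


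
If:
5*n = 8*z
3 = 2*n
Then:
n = 3/2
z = 15/16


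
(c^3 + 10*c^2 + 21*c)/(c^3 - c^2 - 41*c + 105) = c*(c + 3)/(c^2 - 8*c + 15)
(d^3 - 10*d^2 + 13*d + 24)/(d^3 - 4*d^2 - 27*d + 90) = (d^2 - 7*d - 8)/(d^2 - d - 30)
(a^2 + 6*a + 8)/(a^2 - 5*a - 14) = (a + 4)/(a - 7)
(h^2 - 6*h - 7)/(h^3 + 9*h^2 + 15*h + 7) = (h - 7)/(h^2 + 8*h + 7)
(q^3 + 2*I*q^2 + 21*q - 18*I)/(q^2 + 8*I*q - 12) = (q^2 - 4*I*q - 3)/(q + 2*I)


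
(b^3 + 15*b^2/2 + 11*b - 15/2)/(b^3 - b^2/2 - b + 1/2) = (b^2 + 8*b + 15)/(b^2 - 1)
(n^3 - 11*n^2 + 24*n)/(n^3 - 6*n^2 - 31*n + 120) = n/(n + 5)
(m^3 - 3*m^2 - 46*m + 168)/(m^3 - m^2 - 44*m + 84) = (m - 4)/(m - 2)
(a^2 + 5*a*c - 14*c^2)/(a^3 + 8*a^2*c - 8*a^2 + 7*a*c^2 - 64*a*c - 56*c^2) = (a - 2*c)/(a^2 + a*c - 8*a - 8*c)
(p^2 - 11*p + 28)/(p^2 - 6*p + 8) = (p - 7)/(p - 2)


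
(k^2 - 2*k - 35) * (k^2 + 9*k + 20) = k^4 + 7*k^3 - 33*k^2 - 355*k - 700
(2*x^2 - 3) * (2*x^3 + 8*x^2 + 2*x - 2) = 4*x^5 + 16*x^4 - 2*x^3 - 28*x^2 - 6*x + 6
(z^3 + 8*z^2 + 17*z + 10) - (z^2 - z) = z^3 + 7*z^2 + 18*z + 10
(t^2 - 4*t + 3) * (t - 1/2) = t^3 - 9*t^2/2 + 5*t - 3/2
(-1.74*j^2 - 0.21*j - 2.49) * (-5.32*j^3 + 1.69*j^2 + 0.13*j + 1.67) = 9.2568*j^5 - 1.8234*j^4 + 12.6657*j^3 - 7.1412*j^2 - 0.6744*j - 4.1583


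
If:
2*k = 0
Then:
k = 0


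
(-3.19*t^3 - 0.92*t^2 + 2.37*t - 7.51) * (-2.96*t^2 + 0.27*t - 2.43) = 9.4424*t^5 + 1.8619*t^4 + 0.4881*t^3 + 25.1051*t^2 - 7.7868*t + 18.2493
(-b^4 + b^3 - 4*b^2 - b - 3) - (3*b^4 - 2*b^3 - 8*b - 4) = -4*b^4 + 3*b^3 - 4*b^2 + 7*b + 1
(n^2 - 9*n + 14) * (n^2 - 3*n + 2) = n^4 - 12*n^3 + 43*n^2 - 60*n + 28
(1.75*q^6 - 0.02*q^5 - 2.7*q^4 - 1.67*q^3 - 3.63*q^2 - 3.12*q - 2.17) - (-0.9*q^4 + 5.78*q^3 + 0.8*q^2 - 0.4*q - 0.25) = 1.75*q^6 - 0.02*q^5 - 1.8*q^4 - 7.45*q^3 - 4.43*q^2 - 2.72*q - 1.92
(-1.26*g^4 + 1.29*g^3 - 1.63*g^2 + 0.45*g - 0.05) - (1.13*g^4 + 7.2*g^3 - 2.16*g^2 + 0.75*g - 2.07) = -2.39*g^4 - 5.91*g^3 + 0.53*g^2 - 0.3*g + 2.02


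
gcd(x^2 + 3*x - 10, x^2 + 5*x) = x + 5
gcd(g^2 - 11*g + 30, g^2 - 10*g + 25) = g - 5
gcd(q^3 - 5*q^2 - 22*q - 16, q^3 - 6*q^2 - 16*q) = q^2 - 6*q - 16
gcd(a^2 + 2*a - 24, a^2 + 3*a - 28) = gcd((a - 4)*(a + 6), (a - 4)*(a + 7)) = a - 4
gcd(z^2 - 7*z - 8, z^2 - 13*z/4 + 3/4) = 1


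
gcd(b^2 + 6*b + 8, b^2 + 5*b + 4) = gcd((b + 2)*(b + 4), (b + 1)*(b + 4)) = b + 4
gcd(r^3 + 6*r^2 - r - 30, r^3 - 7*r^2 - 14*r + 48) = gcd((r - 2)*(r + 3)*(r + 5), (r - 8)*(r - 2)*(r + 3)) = r^2 + r - 6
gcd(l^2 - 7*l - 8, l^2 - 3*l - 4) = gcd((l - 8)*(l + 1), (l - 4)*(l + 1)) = l + 1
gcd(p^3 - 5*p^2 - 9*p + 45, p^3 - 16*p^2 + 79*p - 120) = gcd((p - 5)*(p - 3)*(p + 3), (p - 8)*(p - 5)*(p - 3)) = p^2 - 8*p + 15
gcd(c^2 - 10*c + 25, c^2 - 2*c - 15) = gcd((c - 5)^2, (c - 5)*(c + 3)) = c - 5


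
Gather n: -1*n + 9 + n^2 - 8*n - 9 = n^2 - 9*n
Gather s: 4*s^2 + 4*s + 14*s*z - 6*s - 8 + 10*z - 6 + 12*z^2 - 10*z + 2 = 4*s^2 + s*(14*z - 2) + 12*z^2 - 12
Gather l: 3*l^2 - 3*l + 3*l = 3*l^2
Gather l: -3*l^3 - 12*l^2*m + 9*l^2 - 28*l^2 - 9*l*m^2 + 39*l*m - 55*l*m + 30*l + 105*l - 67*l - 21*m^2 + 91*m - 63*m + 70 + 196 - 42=-3*l^3 + l^2*(-12*m - 19) + l*(-9*m^2 - 16*m + 68) - 21*m^2 + 28*m + 224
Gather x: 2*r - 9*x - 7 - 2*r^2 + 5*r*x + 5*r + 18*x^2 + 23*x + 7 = -2*r^2 + 7*r + 18*x^2 + x*(5*r + 14)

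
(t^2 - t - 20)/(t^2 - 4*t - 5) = (t + 4)/(t + 1)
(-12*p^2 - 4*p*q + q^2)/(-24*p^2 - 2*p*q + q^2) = (2*p + q)/(4*p + q)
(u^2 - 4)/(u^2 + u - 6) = (u + 2)/(u + 3)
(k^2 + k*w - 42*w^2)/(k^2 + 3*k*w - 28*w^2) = (-k + 6*w)/(-k + 4*w)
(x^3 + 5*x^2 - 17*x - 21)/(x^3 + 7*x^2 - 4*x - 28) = (x^2 - 2*x - 3)/(x^2 - 4)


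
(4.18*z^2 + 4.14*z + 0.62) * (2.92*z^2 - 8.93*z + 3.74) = 12.2056*z^4 - 25.2386*z^3 - 19.5266*z^2 + 9.947*z + 2.3188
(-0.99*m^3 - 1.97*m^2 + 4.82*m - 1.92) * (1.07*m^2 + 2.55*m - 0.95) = -1.0593*m^5 - 4.6324*m^4 + 1.0744*m^3 + 12.1081*m^2 - 9.475*m + 1.824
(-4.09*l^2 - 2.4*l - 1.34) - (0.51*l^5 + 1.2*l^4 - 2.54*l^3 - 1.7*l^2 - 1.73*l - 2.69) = -0.51*l^5 - 1.2*l^4 + 2.54*l^3 - 2.39*l^2 - 0.67*l + 1.35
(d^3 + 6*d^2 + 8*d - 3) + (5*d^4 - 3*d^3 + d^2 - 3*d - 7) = 5*d^4 - 2*d^3 + 7*d^2 + 5*d - 10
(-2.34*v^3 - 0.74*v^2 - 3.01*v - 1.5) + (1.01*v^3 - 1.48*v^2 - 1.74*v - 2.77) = -1.33*v^3 - 2.22*v^2 - 4.75*v - 4.27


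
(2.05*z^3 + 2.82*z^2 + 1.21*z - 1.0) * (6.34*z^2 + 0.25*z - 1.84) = 12.997*z^5 + 18.3913*z^4 + 4.6044*z^3 - 11.2263*z^2 - 2.4764*z + 1.84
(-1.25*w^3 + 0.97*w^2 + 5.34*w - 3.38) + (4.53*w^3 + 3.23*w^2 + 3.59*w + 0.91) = 3.28*w^3 + 4.2*w^2 + 8.93*w - 2.47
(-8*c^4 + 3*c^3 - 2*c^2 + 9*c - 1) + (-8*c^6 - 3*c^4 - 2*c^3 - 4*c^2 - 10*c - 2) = -8*c^6 - 11*c^4 + c^3 - 6*c^2 - c - 3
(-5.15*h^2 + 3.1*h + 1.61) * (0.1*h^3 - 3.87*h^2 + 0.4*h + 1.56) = -0.515*h^5 + 20.2405*h^4 - 13.896*h^3 - 13.0247*h^2 + 5.48*h + 2.5116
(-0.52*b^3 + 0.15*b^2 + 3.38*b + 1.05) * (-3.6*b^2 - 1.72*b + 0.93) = 1.872*b^5 + 0.3544*b^4 - 12.9096*b^3 - 9.4541*b^2 + 1.3374*b + 0.9765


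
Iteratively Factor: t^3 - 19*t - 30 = (t + 3)*(t^2 - 3*t - 10) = (t + 2)*(t + 3)*(t - 5)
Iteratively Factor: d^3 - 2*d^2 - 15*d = (d)*(d^2 - 2*d - 15) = d*(d + 3)*(d - 5)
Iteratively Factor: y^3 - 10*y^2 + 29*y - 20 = (y - 1)*(y^2 - 9*y + 20) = (y - 4)*(y - 1)*(y - 5)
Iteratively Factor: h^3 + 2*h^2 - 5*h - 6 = (h + 1)*(h^2 + h - 6) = (h - 2)*(h + 1)*(h + 3)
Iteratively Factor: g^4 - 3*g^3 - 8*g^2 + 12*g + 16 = (g + 2)*(g^3 - 5*g^2 + 2*g + 8) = (g + 1)*(g + 2)*(g^2 - 6*g + 8) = (g - 2)*(g + 1)*(g + 2)*(g - 4)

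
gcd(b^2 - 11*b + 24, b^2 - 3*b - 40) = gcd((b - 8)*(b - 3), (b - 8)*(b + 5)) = b - 8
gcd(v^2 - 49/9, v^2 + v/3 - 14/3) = v + 7/3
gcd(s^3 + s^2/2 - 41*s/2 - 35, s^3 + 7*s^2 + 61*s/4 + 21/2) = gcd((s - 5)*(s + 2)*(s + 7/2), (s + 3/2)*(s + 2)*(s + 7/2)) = s^2 + 11*s/2 + 7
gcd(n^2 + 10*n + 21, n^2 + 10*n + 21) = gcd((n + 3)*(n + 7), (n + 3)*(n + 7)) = n^2 + 10*n + 21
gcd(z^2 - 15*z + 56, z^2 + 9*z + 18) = 1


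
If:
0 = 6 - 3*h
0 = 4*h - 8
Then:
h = 2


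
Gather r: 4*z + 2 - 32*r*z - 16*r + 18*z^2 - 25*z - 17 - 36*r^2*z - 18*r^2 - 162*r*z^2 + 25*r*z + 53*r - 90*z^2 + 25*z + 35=r^2*(-36*z - 18) + r*(-162*z^2 - 7*z + 37) - 72*z^2 + 4*z + 20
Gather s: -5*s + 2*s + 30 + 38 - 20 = 48 - 3*s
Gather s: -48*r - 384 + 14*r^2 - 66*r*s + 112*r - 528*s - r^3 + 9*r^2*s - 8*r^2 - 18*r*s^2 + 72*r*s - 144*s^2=-r^3 + 6*r^2 + 64*r + s^2*(-18*r - 144) + s*(9*r^2 + 6*r - 528) - 384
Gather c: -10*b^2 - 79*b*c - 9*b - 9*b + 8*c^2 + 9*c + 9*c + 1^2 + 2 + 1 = -10*b^2 - 18*b + 8*c^2 + c*(18 - 79*b) + 4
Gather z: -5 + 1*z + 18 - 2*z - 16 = -z - 3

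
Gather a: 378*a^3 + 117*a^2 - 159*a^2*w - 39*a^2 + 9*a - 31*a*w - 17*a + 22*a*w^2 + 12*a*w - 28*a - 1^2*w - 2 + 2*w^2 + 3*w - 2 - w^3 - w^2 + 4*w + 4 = 378*a^3 + a^2*(78 - 159*w) + a*(22*w^2 - 19*w - 36) - w^3 + w^2 + 6*w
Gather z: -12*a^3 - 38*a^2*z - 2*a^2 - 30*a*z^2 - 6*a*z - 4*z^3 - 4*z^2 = -12*a^3 - 2*a^2 - 4*z^3 + z^2*(-30*a - 4) + z*(-38*a^2 - 6*a)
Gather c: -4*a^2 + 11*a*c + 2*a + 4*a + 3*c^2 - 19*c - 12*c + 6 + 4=-4*a^2 + 6*a + 3*c^2 + c*(11*a - 31) + 10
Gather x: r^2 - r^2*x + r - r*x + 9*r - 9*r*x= r^2 + 10*r + x*(-r^2 - 10*r)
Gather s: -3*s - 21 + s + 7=-2*s - 14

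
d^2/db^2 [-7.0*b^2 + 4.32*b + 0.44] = -14.0000000000000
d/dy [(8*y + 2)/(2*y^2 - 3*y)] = 2*(-8*y^2 - 4*y + 3)/(y^2*(4*y^2 - 12*y + 9))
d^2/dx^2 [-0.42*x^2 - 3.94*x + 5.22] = -0.840000000000000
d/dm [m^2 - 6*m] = 2*m - 6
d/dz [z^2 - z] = 2*z - 1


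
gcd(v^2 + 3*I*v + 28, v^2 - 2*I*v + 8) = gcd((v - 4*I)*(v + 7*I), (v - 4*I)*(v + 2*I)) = v - 4*I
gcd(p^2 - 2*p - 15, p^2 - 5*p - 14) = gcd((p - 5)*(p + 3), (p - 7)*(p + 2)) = 1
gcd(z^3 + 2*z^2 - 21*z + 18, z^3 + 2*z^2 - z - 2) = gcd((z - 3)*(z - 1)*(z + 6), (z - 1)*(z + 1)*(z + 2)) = z - 1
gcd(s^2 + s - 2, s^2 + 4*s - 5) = s - 1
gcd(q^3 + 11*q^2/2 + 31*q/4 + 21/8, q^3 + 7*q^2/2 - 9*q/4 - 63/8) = q^2 + 5*q + 21/4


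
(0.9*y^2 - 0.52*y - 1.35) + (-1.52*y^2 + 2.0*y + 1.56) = -0.62*y^2 + 1.48*y + 0.21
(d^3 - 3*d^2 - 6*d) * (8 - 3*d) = -3*d^4 + 17*d^3 - 6*d^2 - 48*d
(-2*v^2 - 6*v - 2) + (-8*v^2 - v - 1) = -10*v^2 - 7*v - 3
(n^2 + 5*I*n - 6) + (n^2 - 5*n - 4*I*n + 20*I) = 2*n^2 - 5*n + I*n - 6 + 20*I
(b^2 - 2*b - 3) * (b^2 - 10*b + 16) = b^4 - 12*b^3 + 33*b^2 - 2*b - 48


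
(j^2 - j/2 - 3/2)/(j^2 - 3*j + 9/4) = 2*(j + 1)/(2*j - 3)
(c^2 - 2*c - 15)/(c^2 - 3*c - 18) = (c - 5)/(c - 6)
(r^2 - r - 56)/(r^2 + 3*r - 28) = (r - 8)/(r - 4)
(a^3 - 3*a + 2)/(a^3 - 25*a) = (a^3 - 3*a + 2)/(a*(a^2 - 25))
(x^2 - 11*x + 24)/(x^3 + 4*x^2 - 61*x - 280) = (x - 3)/(x^2 + 12*x + 35)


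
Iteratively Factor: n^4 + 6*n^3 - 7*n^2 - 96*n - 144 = (n + 4)*(n^3 + 2*n^2 - 15*n - 36) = (n + 3)*(n + 4)*(n^2 - n - 12) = (n - 4)*(n + 3)*(n + 4)*(n + 3)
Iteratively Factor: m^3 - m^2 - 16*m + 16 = (m + 4)*(m^2 - 5*m + 4) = (m - 1)*(m + 4)*(m - 4)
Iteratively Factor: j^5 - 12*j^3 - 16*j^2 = (j)*(j^4 - 12*j^2 - 16*j) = j*(j - 4)*(j^3 + 4*j^2 + 4*j) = j*(j - 4)*(j + 2)*(j^2 + 2*j) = j^2*(j - 4)*(j + 2)*(j + 2)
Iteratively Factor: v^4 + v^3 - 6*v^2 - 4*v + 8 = (v + 2)*(v^3 - v^2 - 4*v + 4) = (v - 1)*(v + 2)*(v^2 - 4) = (v - 1)*(v + 2)^2*(v - 2)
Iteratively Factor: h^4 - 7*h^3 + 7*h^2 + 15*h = (h - 3)*(h^3 - 4*h^2 - 5*h) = (h - 3)*(h + 1)*(h^2 - 5*h) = h*(h - 3)*(h + 1)*(h - 5)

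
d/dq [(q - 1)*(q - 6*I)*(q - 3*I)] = 3*q^2 + q*(-2 - 18*I) - 18 + 9*I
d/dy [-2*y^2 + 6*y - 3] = 6 - 4*y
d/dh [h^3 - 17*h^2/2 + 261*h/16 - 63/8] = 3*h^2 - 17*h + 261/16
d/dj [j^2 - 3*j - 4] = 2*j - 3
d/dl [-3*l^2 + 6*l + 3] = 6 - 6*l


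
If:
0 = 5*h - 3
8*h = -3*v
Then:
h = 3/5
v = -8/5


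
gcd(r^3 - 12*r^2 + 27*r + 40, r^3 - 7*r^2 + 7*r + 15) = r^2 - 4*r - 5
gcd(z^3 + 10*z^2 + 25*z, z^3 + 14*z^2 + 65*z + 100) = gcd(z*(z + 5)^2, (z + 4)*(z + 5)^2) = z^2 + 10*z + 25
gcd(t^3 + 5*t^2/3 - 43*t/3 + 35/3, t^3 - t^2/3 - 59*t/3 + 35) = t^2 + 8*t/3 - 35/3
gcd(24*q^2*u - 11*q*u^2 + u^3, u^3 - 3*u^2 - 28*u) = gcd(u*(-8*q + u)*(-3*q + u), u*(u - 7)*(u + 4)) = u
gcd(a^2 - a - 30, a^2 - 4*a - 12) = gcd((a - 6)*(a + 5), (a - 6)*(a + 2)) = a - 6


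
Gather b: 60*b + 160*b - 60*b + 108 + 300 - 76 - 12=160*b + 320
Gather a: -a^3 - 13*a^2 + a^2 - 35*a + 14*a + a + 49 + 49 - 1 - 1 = -a^3 - 12*a^2 - 20*a + 96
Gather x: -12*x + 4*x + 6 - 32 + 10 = -8*x - 16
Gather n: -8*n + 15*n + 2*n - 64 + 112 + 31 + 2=9*n + 81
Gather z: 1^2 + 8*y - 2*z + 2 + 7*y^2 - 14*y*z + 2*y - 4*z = 7*y^2 + 10*y + z*(-14*y - 6) + 3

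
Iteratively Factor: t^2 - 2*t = (t)*(t - 2)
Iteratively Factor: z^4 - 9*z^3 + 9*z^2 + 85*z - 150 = (z - 5)*(z^3 - 4*z^2 - 11*z + 30) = (z - 5)*(z - 2)*(z^2 - 2*z - 15) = (z - 5)*(z - 2)*(z + 3)*(z - 5)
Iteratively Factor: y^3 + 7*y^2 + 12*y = (y)*(y^2 + 7*y + 12) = y*(y + 3)*(y + 4)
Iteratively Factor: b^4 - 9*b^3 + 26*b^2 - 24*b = (b - 4)*(b^3 - 5*b^2 + 6*b) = b*(b - 4)*(b^2 - 5*b + 6) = b*(b - 4)*(b - 3)*(b - 2)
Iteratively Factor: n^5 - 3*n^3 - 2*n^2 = (n + 1)*(n^4 - n^3 - 2*n^2) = n*(n + 1)*(n^3 - n^2 - 2*n) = n*(n - 2)*(n + 1)*(n^2 + n) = n^2*(n - 2)*(n + 1)*(n + 1)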